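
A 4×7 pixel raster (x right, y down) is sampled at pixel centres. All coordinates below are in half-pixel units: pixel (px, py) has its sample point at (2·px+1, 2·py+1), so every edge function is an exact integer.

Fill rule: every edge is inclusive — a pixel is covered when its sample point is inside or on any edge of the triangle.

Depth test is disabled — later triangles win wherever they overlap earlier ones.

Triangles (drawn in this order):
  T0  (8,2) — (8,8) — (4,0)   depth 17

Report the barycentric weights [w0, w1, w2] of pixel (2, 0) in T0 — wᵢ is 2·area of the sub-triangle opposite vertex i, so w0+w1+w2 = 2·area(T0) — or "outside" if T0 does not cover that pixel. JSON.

T0:
  2·area = 24
  edge (8, 2)→(8, 8): d=(0,6) inclusive
  edge (8, 8)→(4, 0): d=(-4,-8) inclusive
  edge (4, 0)→(8, 2): d=(4,2) inclusive
    (2,0)@(5, 1): e=[18,4,2] → X
    (3,0)@(7, 1): e=[6,20,-2] → .
    (2,1)@(5, 3): e=[18,-4,10] → .
    (3,1)@(7, 3): e=[6,12,6] → X
    (3,2)@(7, 5): e=[6,4,14] → X
    (3,3)@(7, 7): e=[6,-4,22] → .
  covered (3 px):
    . . X .
    . . . X
    . . . X
    . . . .
    . . . .
    . . . .
    . . . .

Final: [4,2,18]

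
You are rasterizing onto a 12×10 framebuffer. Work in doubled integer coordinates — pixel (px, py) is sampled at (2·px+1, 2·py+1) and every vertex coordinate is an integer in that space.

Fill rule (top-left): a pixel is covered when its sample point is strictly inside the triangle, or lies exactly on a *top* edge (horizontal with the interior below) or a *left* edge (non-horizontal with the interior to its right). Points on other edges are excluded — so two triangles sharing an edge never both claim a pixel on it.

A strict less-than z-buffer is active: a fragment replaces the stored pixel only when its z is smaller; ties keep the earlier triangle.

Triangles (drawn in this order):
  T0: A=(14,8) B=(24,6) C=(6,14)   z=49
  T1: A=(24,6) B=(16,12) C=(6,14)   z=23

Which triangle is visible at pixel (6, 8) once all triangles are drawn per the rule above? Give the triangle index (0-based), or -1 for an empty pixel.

T0:
  2·area = 44
  edge (14, 8)→(24, 6): d=(10,-2) top-left  bias=+0
  edge (24, 6)→(6, 14): d=(-18,8) right/bottom  bias=-1
  edge (6, 14)→(14, 8): d=(8,-6) top-left  bias=+0
    (9,3)@(19, 7): e=[0,22,22] → █  [on edge]
    (10,3)@(21, 7): e=[4,6,34] → █
    (11,3)@(23, 7): e=[8,-10,46] → ·
    (4,4)@(9, 9): e=[0,66,-22] → ·  [on edge]
    (6,4)@(13, 9): e=[8,34,2] → █
    (7,4)@(15, 9): e=[12,18,14] → █
    (8,4)@(17, 9): e=[16,2,26] → █
    (9,4)@(19, 9): e=[20,-14,38] → ·
    (10,4)@(21, 9): e=[24,-30,50] → ·
    (5,5)@(11, 11): e=[24,14,6] → █
    (6,5)@(13, 11): e=[28,-2,18] → ·
    (7,5)@(15, 11): e=[32,-18,30] → ·
  covered (6 px):
    · · · · · · · · · · · ·
    · · · · · · · · · · · ·
    · · · · · · · · · · · ·
    · · · · · · · · · █ █ ·
    · · · · · · █ █ █ · · ·
    · · · · · █ · · · · · ·
    · · · · · · · · · · · ·
    · · · · · · · · · · · ·
    · · · · · · · · · · · ·
    · · · · · · · · · · · ·
T1:
  2·area = 44
  edge (24, 6)→(16, 12): d=(-8,6) right/bottom  bias=-1
  edge (16, 12)→(6, 14): d=(-10,2) right/bottom  bias=-1
  edge (6, 14)→(24, 6): d=(18,-8) top-left  bias=+0
    (9,4)@(19, 9): e=[6,24,14] → █
    (10,4)@(21, 9): e=[-6,20,30] → ·
    (6,5)@(13, 11): e=[26,16,2] → █
    (7,5)@(15, 11): e=[14,12,18] → █
    (8,5)@(17, 11): e=[2,8,34] → █
    (9,5)@(19, 11): e=[-10,4,50] → ·
    (10,5)@(21, 11): e=[-22,0,66] → ·  [on edge]
    (4,6)@(9, 13): e=[34,4,6] → █
    (5,6)@(11, 13): e=[22,0,22] → ·  [on edge]
    (6,6)@(13, 13): e=[10,-4,38] → ·
    (7,6)@(15, 13): e=[-2,-8,54] → ·
    (8,6)@(17, 13): e=[-14,-12,70] → ·
    (0,7)@(1, 15): e=[66,0,-22] → ·  [on edge]
  covered (5 px):
    · · · · · · · · · · · ·
    · · · · · · · · · · · ·
    · · · · · · · · · · · ·
    · · · · · · · · · · · ·
    · · · · · · · · · █ · ·
    · · · · · · █ █ █ · · ·
    · · · · █ · · · · · · ·
    · · · · · · · · · · · ·
    · · · · · · · · · · · ·
    · · · · · · · · · · · ·

Z-buffer (winner per pixel, '.' = empty):
  . . . . . . . . . . . .
  . . . . . . . . . . . .
  . . . . . . . . . . . .
  . . . . . . . . . 0 0 .
  . . . . . . 0 0 0 1 . .
  . . . . . 0 1 1 1 . . .
  . . . . 1 . . . . . . .
  . . . . . . . . . . . .
  . . . . . . . . . . . .
  . . . . . . . . . . . .

Result: -1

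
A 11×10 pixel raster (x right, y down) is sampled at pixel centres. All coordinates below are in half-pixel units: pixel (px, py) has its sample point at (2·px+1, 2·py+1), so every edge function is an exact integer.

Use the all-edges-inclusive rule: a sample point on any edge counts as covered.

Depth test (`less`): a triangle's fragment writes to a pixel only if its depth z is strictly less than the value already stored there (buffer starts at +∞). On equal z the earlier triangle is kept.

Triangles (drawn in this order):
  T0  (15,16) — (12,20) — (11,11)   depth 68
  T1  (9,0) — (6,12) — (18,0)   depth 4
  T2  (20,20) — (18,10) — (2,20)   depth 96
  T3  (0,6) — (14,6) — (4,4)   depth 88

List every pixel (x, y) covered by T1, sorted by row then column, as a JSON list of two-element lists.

T0:
  2·area = 31
  edge (15, 16)→(12, 20): d=(-3,4) inclusive
  edge (12, 20)→(11, 11): d=(-1,-9) inclusive
  edge (11, 11)→(15, 16): d=(4,5) inclusive
    (1,0)@(3, 1): e=[93,-62,0] → ·  [on edge]
    (5,5)@(11, 11): e=[31,0,0] → █  [on edge]
    (6,5)@(13, 11): e=[23,18,-10] → ·
    (5,6)@(11, 13): e=[25,-2,8] → ·
    (6,7)@(13, 15): e=[11,14,6] → █
    (7,7)@(15, 15): e=[3,32,-4] → ·
    (6,8)@(13, 17): e=[5,12,14] → █
    (7,8)@(15, 17): e=[-3,30,4] → ·
    (6,9)@(13, 19): e=[-1,10,22] → ·
  covered (3 px):
    · · · · · · · · · · ·
    · · · · · · · · · · ·
    · · · · · · · · · · ·
    · · · · · · · · · · ·
    · · · · · · · · · · ·
    · · · · · █ · · · · ·
    · · · · · · · · · · ·
    · · · · · · █ · · · ·
    · · · · · · █ · · · ·
    · · · · · · · · · · ·
T1:
  2·area = 108  (B↔C swapped to make it positive)
  edge (9, 0)→(18, 0): d=(9,0) inclusive
  edge (18, 0)→(6, 12): d=(-12,12) inclusive
  edge (6, 12)→(9, 0): d=(3,-12) inclusive
    (4,0)@(9, 1): e=[9,96,3] → █
    (5,0)@(11, 1): e=[9,72,27] → █
    (6,0)@(13, 1): e=[9,48,51] → █
    (7,0)@(15, 1): e=[9,24,75] → █
    (8,0)@(17, 1): e=[9,0,99] → █  [on edge]
    (9,0)@(19, 1): e=[9,-24,123] → ·
    (4,1)@(9, 3): e=[27,72,9] → █
    (7,1)@(15, 3): e=[27,0,81] → █  [on edge]
    (8,1)@(17, 3): e=[27,-24,105] → ·
    (4,2)@(9, 5): e=[45,48,15] → █
    (6,2)@(13, 5): e=[45,0,63] → █  [on edge]
    (7,2)@(15, 5): e=[45,-24,87] → ·
    (5,3)@(11, 7): e=[63,0,45] → █  [on edge]
    (4,4)@(9, 9): e=[81,0,27] → █  [on edge]
    (3,5)@(7, 11): e=[99,0,9] → █  [on edge]
    (2,6)@(5, 13): e=[117,0,-9] → ·  [on edge]
    (1,7)@(3, 15): e=[135,0,-27] → ·  [on edge]
    (0,8)@(1, 17): e=[153,0,-45] → ·  [on edge]
  covered (17 px):
    · · · · █ █ █ █ █ · ·
    · · · · █ █ █ █ · · ·
    · · · · █ █ █ · · · ·
    · · · · █ █ · · · · ·
    · · · █ █ · · · · · ·
    · · · █ · · · · · · ·
    · · · · · · · · · · ·
    · · · · · · · · · · ·
    · · · · · · · · · · ·
    · · · · · · · · · · ·
T2:
  2·area = 180  (B↔C swapped to make it positive)
  edge (20, 20)→(2, 20): d=(-18,0) inclusive
  edge (2, 20)→(18, 10): d=(16,-10) inclusive
  edge (18, 10)→(20, 20): d=(2,10) inclusive
    (8,2)@(17, 5): e=[270,-90,0] → ·  [on edge]
    (8,5)@(17, 11): e=[162,6,12] → █
    (9,5)@(19, 11): e=[162,26,-8] → ·
    (7,6)@(15, 13): e=[126,18,36] → █
    (9,6)@(19, 13): e=[126,58,-4] → ·
    (5,7)@(11, 15): e=[90,10,80] → █
    (6,7)@(13, 15): e=[90,30,60] → █
    (9,7)@(19, 15): e=[90,90,0] → █  [on edge]
    (10,7)@(21, 15): e=[90,110,-20] → ·
    (3,8)@(7, 17): e=[54,2,124] → █
    (4,8)@(9, 17): e=[54,22,104] → █
    (10,8)@(21, 17): e=[54,142,-16] → ·
  covered (23 px):
    · · · · · · · · · · ·
    · · · · · · · · · · ·
    · · · · · · · · · · ·
    · · · · · · · · · · ·
    · · · · · · · · · · ·
    · · · · · · · · █ · ·
    · · · · · · · █ █ · ·
    · · · · · █ █ █ █ █ ·
    · · · █ █ █ █ █ █ █ ·
    · · █ █ █ █ █ █ █ █ ·
T3:
  2·area = 28  (B↔C swapped to make it positive)
  edge (0, 6)→(4, 4): d=(4,-2) inclusive
  edge (4, 4)→(14, 6): d=(10,2) inclusive
  edge (14, 6)→(0, 6): d=(-14,0) inclusive
    (1,2)@(3, 5): e=[2,12,14] → █
    (2,2)@(5, 5): e=[6,8,14] → █
    (3,2)@(7, 5): e=[10,4,14] → █
    (4,2)@(9, 5): e=[14,0,14] → █  [on edge]
    (5,2)@(11, 5): e=[18,-4,14] → ·
    (1,3)@(3, 7): e=[10,32,-14] → ·
    (2,3)@(5, 7): e=[14,28,-14] → ·
    (3,3)@(7, 7): e=[18,24,-14] → ·
    (4,3)@(9, 7): e=[22,20,-14] → ·
    (9,3)@(19, 7): e=[42,0,-14] → ·  [on edge]
  covered (4 px):
    · · · · · · · · · · ·
    · · · · · · · · · · ·
    · █ █ █ █ · · · · · ·
    · · · · · · · · · · ·
    · · · · · · · · · · ·
    · · · · · · · · · · ·
    · · · · · · · · · · ·
    · · · · · · · · · · ·
    · · · · · · · · · · ·
    · · · · · · · · · · ·

Final: [[4,0],[5,0],[6,0],[7,0],[8,0],[4,1],[5,1],[6,1],[7,1],[4,2],[5,2],[6,2],[4,3],[5,3],[3,4],[4,4],[3,5]]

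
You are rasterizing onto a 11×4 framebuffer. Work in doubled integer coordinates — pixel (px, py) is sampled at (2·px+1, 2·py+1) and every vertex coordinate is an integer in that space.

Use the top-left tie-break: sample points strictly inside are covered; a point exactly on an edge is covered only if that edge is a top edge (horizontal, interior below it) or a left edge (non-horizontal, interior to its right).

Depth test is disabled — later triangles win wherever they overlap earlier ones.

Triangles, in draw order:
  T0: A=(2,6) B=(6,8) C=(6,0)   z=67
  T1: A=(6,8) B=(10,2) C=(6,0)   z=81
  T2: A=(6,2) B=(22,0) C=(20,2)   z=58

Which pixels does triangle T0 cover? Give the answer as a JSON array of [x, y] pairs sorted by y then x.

T0:
  2·area = 32  (B↔C swapped to make it positive)
  edge (2, 6)→(6, 0): d=(4,-6) top-left  bias=+0
  edge (6, 0)→(6, 8): d=(0,8) right/bottom  bias=-1
  edge (6, 8)→(2, 6): d=(-4,-2) top-left  bias=+0
    (2,1)@(5, 3): e=[6,8,18] → █
    (3,1)@(7, 3): e=[18,-8,22] → ·
    (1,2)@(3, 5): e=[2,24,6] → █
    (3,2)@(7, 5): e=[26,-8,14] → ·
    (1,3)@(3, 7): e=[10,24,-2] → ·
    (2,3)@(5, 7): e=[22,8,2] → █
    (3,3)@(7, 7): e=[34,-8,6] → ·
  covered (4 px):
    · · · · · · · · · · ·
    · · █ · · · · · · · ·
    · █ █ · · · · · · · ·
    · · █ · · · · · · · ·
T1:
  2·area = 32  (B↔C swapped to make it positive)
  edge (6, 8)→(6, 0): d=(0,-8) top-left  bias=+0
  edge (6, 0)→(10, 2): d=(4,2) right/bottom  bias=-1
  edge (10, 2)→(6, 8): d=(-4,6) right/bottom  bias=-1
    (3,0)@(7, 1): e=[8,2,22] → █
    (4,0)@(9, 1): e=[24,-2,10] → ·
    (3,1)@(7, 3): e=[8,10,14] → █
    (4,1)@(9, 3): e=[24,6,2] → █
    (5,1)@(11, 3): e=[40,2,-10] → ·
    (3,2)@(7, 5): e=[8,18,6] → █
    (4,2)@(9, 5): e=[24,14,-6] → ·
    (3,3)@(7, 7): e=[8,26,-2] → ·
  covered (4 px):
    · · · █ · · · · · · ·
    · · · █ █ · · · · · ·
    · · · █ · · · · · · ·
    · · · · · · · · · · ·
T2:
  2·area = 28
  edge (6, 2)→(22, 0): d=(16,-2) top-left  bias=+0
  edge (22, 0)→(20, 2): d=(-2,2) right/bottom  bias=-1
  edge (20, 2)→(6, 2): d=(-14,0) right/bottom  bias=-1
    (7,0)@(15, 1): e=[2,12,14] → █
    (8,0)@(17, 1): e=[6,8,14] → █
    (9,0)@(19, 1): e=[10,4,14] → █
    (10,0)@(21, 1): e=[14,0,14] → ·  [on edge]
    (7,1)@(15, 3): e=[34,8,-14] → ·
    (8,1)@(17, 3): e=[38,4,-14] → ·
    (9,1)@(19, 3): e=[42,0,-14] → ·  [on edge]
    (8,2)@(17, 5): e=[70,0,-42] → ·  [on edge]
    (7,3)@(15, 7): e=[98,0,-70] → ·  [on edge]
  covered (3 px):
    · · · · · · · █ █ █ ·
    · · · · · · · · · · ·
    · · · · · · · · · · ·
    · · · · · · · · · · ·

Answer: [[2,1],[1,2],[2,2],[2,3]]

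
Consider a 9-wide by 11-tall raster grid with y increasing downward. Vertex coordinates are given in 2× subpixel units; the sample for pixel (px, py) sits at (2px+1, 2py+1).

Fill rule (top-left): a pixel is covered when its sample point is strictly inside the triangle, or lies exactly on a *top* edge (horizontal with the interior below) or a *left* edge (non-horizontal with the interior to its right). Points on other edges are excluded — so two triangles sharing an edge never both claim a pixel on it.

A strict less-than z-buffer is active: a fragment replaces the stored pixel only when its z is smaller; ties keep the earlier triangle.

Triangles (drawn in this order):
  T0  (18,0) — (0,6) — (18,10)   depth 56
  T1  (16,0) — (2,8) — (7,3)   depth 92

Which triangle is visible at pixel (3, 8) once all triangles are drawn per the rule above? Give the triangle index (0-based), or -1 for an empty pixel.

T0:
  2·area = 180  (B↔C swapped to make it positive)
  edge (18, 0)→(18, 10): d=(0,10) right/bottom  bias=-1
  edge (18, 10)→(0, 6): d=(-18,-4) top-left  bias=+0
  edge (0, 6)→(18, 0): d=(18,-6) top-left  bias=+0
    (7,0)@(15, 1): e=[30,150,0] → █  [on edge]
    (8,0)@(17, 1): e=[10,158,12] → █
    (4,1)@(9, 3): e=[90,90,0] → █  [on edge]
    (5,1)@(11, 3): e=[70,98,12] → █
    (6,1)@(13, 3): e=[50,106,24] → █
    (1,2)@(3, 5): e=[150,30,0] → █  [on edge]
    (2,2)@(5, 5): e=[130,38,12] → █
    (3,2)@(7, 5): e=[110,46,24] → █
    (1,3)@(3, 7): e=[150,-6,36] → ·
    (2,3)@(5, 7): e=[130,2,48] → █
    (2,4)@(5, 9): e=[130,-34,84] → ·
    (3,4)@(7, 9): e=[110,-26,96] → ·
  covered (24 px):
    · · · · · · · █ █
    · · · · █ █ █ █ █
    · █ █ █ █ █ █ █ █
    · · █ █ █ █ █ █ █
    · · · · · · · █ █
    · · · · · · · · ·
    · · · · · · · · ·
    · · · · · · · · ·
    · · · · · · · · ·
    · · · · · · · · ·
    · · · · · · · · ·
T1:
  2·area = 30
  edge (16, 0)→(2, 8): d=(-14,8) right/bottom  bias=-1
  edge (2, 8)→(7, 3): d=(5,-5) top-left  bias=+0
  edge (7, 3)→(16, 0): d=(9,-3) top-left  bias=+0
    (4,0)@(9, 1): e=[42,0,-12] → ·  [on edge]
    (6,0)@(13, 1): e=[10,20,0] → █  [on edge]
    (7,0)@(15, 1): e=[-6,30,6] → ·
    (3,1)@(7, 3): e=[30,0,0] → █  [on edge]
    (4,1)@(9, 3): e=[14,10,6] → █
    (5,1)@(11, 3): e=[-2,20,12] → ·
    (6,1)@(13, 3): e=[-18,30,18] → ·
    (0,2)@(1, 5): e=[50,-20,0] → ·  [on edge]
    (2,2)@(5, 5): e=[18,0,12] → █  [on edge]
    (4,2)@(9, 5): e=[-14,20,24] → ·
    (1,3)@(3, 7): e=[6,0,24] → █  [on edge]
    (2,3)@(5, 7): e=[-10,10,30] → ·
    (0,4)@(1, 9): e=[-6,0,36] → ·  [on edge]
  covered (6 px):
    · · · · · · █ · ·
    · · · █ █ · · · ·
    · · █ █ · · · · ·
    · █ · · · · · · ·
    · · · · · · · · ·
    · · · · · · · · ·
    · · · · · · · · ·
    · · · · · · · · ·
    · · · · · · · · ·
    · · · · · · · · ·
    · · · · · · · · ·

Z-buffer (winner per pixel, '.' = empty):
  . . . . . . 1 0 0
  . . . 1 0 0 0 0 0
  . 0 0 0 0 0 0 0 0
  . 1 0 0 0 0 0 0 0
  . . . . . . . 0 0
  . . . . . . . . .
  . . . . . . . . .
  . . . . . . . . .
  . . . . . . . . .
  . . . . . . . . .
  . . . . . . . . .

Final: -1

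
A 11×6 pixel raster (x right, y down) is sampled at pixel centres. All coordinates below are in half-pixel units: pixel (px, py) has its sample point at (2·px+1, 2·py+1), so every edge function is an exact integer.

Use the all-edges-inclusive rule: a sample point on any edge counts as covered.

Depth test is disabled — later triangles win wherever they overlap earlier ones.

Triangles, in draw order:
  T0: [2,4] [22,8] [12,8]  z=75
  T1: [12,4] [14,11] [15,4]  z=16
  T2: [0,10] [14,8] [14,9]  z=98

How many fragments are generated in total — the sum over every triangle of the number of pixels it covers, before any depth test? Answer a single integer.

T0:
  2·area = 40
  edge (2, 4)→(22, 8): d=(20,4) inclusive
  edge (22, 8)→(12, 8): d=(-10,0) inclusive
  edge (12, 8)→(2, 4): d=(-10,-4) inclusive
    (2,2)@(5, 5): e=[8,30,2] → #
    (3,2)@(7, 5): e=[0,30,10] → #  [on edge]
    (4,2)@(9, 5): e=[-8,30,18] → ·
    (2,3)@(5, 7): e=[48,10,-18] → ·
    (3,3)@(7, 7): e=[40,10,-10] → ·
    (5,3)@(11, 7): e=[24,10,6] → #
    (6,3)@(13, 7): e=[16,10,14] → #
    (7,3)@(15, 7): e=[8,10,22] → #
    (8,3)@(17, 7): e=[0,10,30] → #  [on edge]
    (9,3)@(19, 7): e=[-8,10,38] → ·
    (5,4)@(11, 9): e=[64,-10,-14] → ·
    (6,4)@(13, 9): e=[56,-10,-6] → ·
  covered (6 px):
    · · · · · · · · · · ·
    · · · · · · · · · · ·
    · · # # · · · · · · ·
    · · · · · # # # # · ·
    · · · · · · · · · · ·
    · · · · · · · · · · ·
T1:
  2·area = 21  (B↔C swapped to make it positive)
  edge (12, 4)→(15, 4): d=(3,0) inclusive
  edge (15, 4)→(14, 11): d=(-1,7) inclusive
  edge (14, 11)→(12, 4): d=(-2,-7) inclusive
    (6,2)@(13, 5): e=[3,13,5] → #
    (7,2)@(15, 5): e=[3,-1,19] → ·
    (6,3)@(13, 7): e=[9,11,1] → #
    (7,3)@(15, 7): e=[9,-3,15] → ·
    (6,4)@(13, 9): e=[15,9,-3] → ·
  covered (2 px):
    · · · · · · · · · · ·
    · · · · · · · · · · ·
    · · · · · · # · · · ·
    · · · · · · # · · · ·
    · · · · · · · · · · ·
    · · · · · · · · · · ·
T2:
  2·area = 14
  edge (0, 10)→(14, 8): d=(14,-2) inclusive
  edge (14, 8)→(14, 9): d=(0,1) inclusive
  edge (14, 9)→(0, 10): d=(-14,1) inclusive
    (10,3)@(21, 7): e=[0,-7,21] → ·  [on edge]
    (3,4)@(7, 9): e=[0,7,7] → #  [on edge]
    (4,4)@(9, 9): e=[4,5,5] → #
    (5,4)@(11, 9): e=[8,3,3] → #
    (6,4)@(13, 9): e=[12,1,1] → #
    (7,4)@(15, 9): e=[16,-1,-1] → ·
    (3,5)@(7, 11): e=[28,7,-21] → ·
    (4,5)@(9, 11): e=[32,5,-23] → ·
    (5,5)@(11, 11): e=[36,3,-25] → ·
    (6,5)@(13, 11): e=[40,1,-27] → ·
  covered (4 px):
    · · · · · · · · · · ·
    · · · · · · · · · · ·
    · · · · · · · · · · ·
    · · · · · · · · · · ·
    · · · # # # # · · · ·
    · · · · · · · · · · ·

Result: 12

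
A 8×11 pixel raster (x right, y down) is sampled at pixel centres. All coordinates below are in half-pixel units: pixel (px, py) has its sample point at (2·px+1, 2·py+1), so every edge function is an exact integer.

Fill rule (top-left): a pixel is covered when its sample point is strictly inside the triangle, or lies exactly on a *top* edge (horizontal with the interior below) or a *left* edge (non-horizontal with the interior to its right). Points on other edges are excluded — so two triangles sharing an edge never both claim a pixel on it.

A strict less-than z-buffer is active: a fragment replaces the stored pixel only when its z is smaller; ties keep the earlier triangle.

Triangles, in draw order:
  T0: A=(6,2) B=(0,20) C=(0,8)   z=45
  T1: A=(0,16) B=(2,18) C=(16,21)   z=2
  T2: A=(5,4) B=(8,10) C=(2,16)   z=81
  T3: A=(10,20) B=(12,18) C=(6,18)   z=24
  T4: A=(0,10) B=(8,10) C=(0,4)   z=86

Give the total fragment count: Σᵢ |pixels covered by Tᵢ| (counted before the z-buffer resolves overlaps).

T0:
  2·area = 72
  edge (6, 2)→(0, 20): d=(-6,18) right/bottom  bias=-1
  edge (0, 20)→(0, 8): d=(0,-12) top-left  bias=+0
  edge (0, 8)→(6, 2): d=(6,-6) top-left  bias=+0
    (3,0)@(7, 1): e=[-12,84,0] → ·  [on edge]
    (2,1)@(5, 3): e=[12,60,0] → █  [on edge]
    (3,1)@(7, 3): e=[-24,84,12] → ·
    (1,2)@(3, 5): e=[36,36,0] → █  [on edge]
    (2,2)@(5, 5): e=[0,60,12] → ·  [on edge]
    (0,3)@(1, 7): e=[60,12,0] → █  [on edge]
    (2,3)@(5, 7): e=[-12,60,24] → ·
    (0,4)@(1, 9): e=[48,12,12] → █
    (2,4)@(5, 9): e=[-24,60,36] → ·
    (0,5)@(1, 11): e=[36,12,24] → █
    (1,5)@(3, 11): e=[0,36,36] → ·  [on edge]
    (0,6)@(1, 13): e=[24,12,36] → █
    (0,8)@(1, 17): e=[0,12,60] → ·  [on edge]
  covered (9 px):
    · · · · · · · ·
    · · █ · · · · ·
    · █ · · · · · ·
    █ █ · · · · · ·
    █ █ · · · · · ·
    █ · · · · · · ·
    █ · · · · · · ·
    █ · · · · · · ·
    · · · · · · · ·
    · · · · · · · ·
    · · · · · · · ·
T1:
  2·area = 22  (B↔C swapped to make it positive)
  edge (0, 16)→(16, 21): d=(16,5) right/bottom  bias=-1
  edge (16, 21)→(2, 18): d=(-14,-3) top-left  bias=+0
  edge (2, 18)→(0, 16): d=(-2,-2) top-left  bias=+0
    (0,8)@(1, 17): e=[11,11,0] → █  [on edge]
    (1,8)@(3, 17): e=[1,17,4] → █
    (2,8)@(5, 17): e=[-9,23,8] → ·
    (0,9)@(1, 19): e=[43,-17,-4] → ·
    (1,9)@(3, 19): e=[33,-11,0] → ·  [on edge]
    (3,9)@(7, 19): e=[13,1,8] → █
    (4,9)@(9, 19): e=[3,7,12] → █
    (5,9)@(11, 19): e=[-7,13,16] → ·
    (2,10)@(5, 21): e=[55,-33,0] → ·  [on edge]
    (3,10)@(7, 21): e=[45,-27,4] → ·
    (4,10)@(9, 21): e=[35,-21,8] → ·
  covered (4 px):
    · · · · · · · ·
    · · · · · · · ·
    · · · · · · · ·
    · · · · · · · ·
    · · · · · · · ·
    · · · · · · · ·
    · · · · · · · ·
    · · · · · · · ·
    █ █ · · · · · ·
    · · · █ █ · · ·
    · · · · · · · ·
T2:
  2·area = 54
  edge (5, 4)→(8, 10): d=(3,6) right/bottom  bias=-1
  edge (8, 10)→(2, 16): d=(-6,6) right/bottom  bias=-1
  edge (2, 16)→(5, 4): d=(3,-12) top-left  bias=+0
    (7,1)@(15, 3): e=[-63,0,117] → ·  [on edge]
    (2,2)@(5, 5): e=[3,48,3] → █
    (3,2)@(7, 5): e=[-9,36,27] → ·
    (6,2)@(13, 5): e=[-45,0,99] → ·  [on edge]
    (2,3)@(5, 7): e=[9,36,9] → █
    (3,3)@(7, 7): e=[-3,24,33] → ·
    (5,3)@(11, 7): e=[-27,0,81] → ·  [on edge]
    (2,4)@(5, 9): e=[15,24,15] → █
    (3,4)@(7, 9): e=[3,12,39] → █
    (4,4)@(9, 9): e=[-9,0,63] → ·  [on edge]
    (2,5)@(5, 11): e=[21,12,21] → █
    (3,5)@(7, 11): e=[9,0,45] → ·  [on edge]
    (2,6)@(5, 13): e=[27,0,27] → ·  [on edge]
    (1,7)@(3, 15): e=[45,0,9] → ·  [on edge]
    (0,8)@(1, 17): e=[63,0,-9] → ·  [on edge]
  covered (6 px):
    · · · · · · · ·
    · · · · · · · ·
    · · █ · · · · ·
    · · █ · · · · ·
    · · █ █ · · · ·
    · · █ · · · · ·
    · █ · · · · · ·
    · · · · · · · ·
    · · · · · · · ·
    · · · · · · · ·
    · · · · · · · ·
T3:
  2·area = 12  (B↔C swapped to make it positive)
  edge (10, 20)→(6, 18): d=(-4,-2) top-left  bias=+0
  edge (6, 18)→(12, 18): d=(6,0) top-left  bias=+0
  edge (12, 18)→(10, 20): d=(-2,2) right/bottom  bias=-1
    (7,7)@(15, 15): e=[30,-18,0] → ·  [on edge]
    (6,8)@(13, 17): e=[18,-6,0] → ·  [on edge]
    (4,9)@(9, 19): e=[2,6,4] → █
    (5,9)@(11, 19): e=[6,6,0] → ·  [on edge]
    (4,10)@(9, 21): e=[-6,18,0] → ·  [on edge]
  covered (1 px):
    · · · · · · · ·
    · · · · · · · ·
    · · · · · · · ·
    · · · · · · · ·
    · · · · · · · ·
    · · · · · · · ·
    · · · · · · · ·
    · · · · · · · ·
    · · · · · · · ·
    · · · · █ · · ·
    · · · · · · · ·
T4:
  2·area = 48  (B↔C swapped to make it positive)
  edge (0, 10)→(0, 4): d=(0,-6) top-left  bias=+0
  edge (0, 4)→(8, 10): d=(8,6) right/bottom  bias=-1
  edge (8, 10)→(0, 10): d=(-8,0) right/bottom  bias=-1
    (0,2)@(1, 5): e=[6,2,40] → █
    (1,2)@(3, 5): e=[18,-10,40] → ·
    (0,3)@(1, 7): e=[6,18,24] → █
    (1,3)@(3, 7): e=[18,6,24] → █
    (2,3)@(5, 7): e=[30,-6,24] → ·
    (0,4)@(1, 9): e=[6,34,8] → █
    (2,4)@(5, 9): e=[30,10,8] → █
    (3,4)@(7, 9): e=[42,-2,8] → ·
    (0,5)@(1, 11): e=[6,50,-8] → ·
    (1,5)@(3, 11): e=[18,38,-8] → ·
    (2,5)@(5, 11): e=[30,26,-8] → ·
  covered (6 px):
    · · · · · · · ·
    · · · · · · · ·
    █ · · · · · · ·
    █ █ · · · · · ·
    █ █ █ · · · · ·
    · · · · · · · ·
    · · · · · · · ·
    · · · · · · · ·
    · · · · · · · ·
    · · · · · · · ·
    · · · · · · · ·

Final: 26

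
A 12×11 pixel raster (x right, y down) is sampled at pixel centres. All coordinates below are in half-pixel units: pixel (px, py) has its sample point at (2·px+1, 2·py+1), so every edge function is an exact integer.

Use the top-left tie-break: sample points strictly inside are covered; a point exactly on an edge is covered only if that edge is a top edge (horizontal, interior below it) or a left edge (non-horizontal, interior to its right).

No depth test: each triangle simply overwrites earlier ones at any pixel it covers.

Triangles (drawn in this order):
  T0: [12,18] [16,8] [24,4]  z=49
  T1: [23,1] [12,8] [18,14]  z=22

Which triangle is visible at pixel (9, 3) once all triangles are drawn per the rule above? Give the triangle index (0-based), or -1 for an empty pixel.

T0:
  2·area = 64
  edge (12, 18)→(16, 8): d=(4,-10) top-left  bias=+0
  edge (16, 8)→(24, 4): d=(8,-4) top-left  bias=+0
  edge (24, 4)→(12, 18): d=(-12,14) right/bottom  bias=-1
    (11,2)@(23, 5): e=[58,4,2] → #
    (9,3)@(19, 7): e=[26,4,34] → #
    (10,3)@(21, 7): e=[46,12,6] → #
    (11,3)@(23, 7): e=[66,20,-22] → ·
    (8,4)@(17, 9): e=[14,12,38] → #
    (10,4)@(21, 9): e=[54,28,-18] → ·
    (7,5)@(15, 11): e=[2,20,42] → #
    (9,5)@(19, 11): e=[42,36,-14] → ·
    (7,6)@(15, 13): e=[10,36,18] → #
    (8,6)@(17, 13): e=[30,44,-10] → ·
    (7,7)@(15, 15): e=[18,52,-6] → ·
  covered (8 px):
    · · · · · · · · · · · ·
    · · · · · · · · · · · ·
    · · · · · · · · · · · #
    · · · · · · · · · # # ·
    · · · · · · · · # # · ·
    · · · · · · · # # · · ·
    · · · · · · · # · · · ·
    · · · · · · · · · · · ·
    · · · · · · · · · · · ·
    · · · · · · · · · · · ·
    · · · · · · · · · · · ·
T1:
  2·area = 108  (B↔C swapped to make it positive)
  edge (23, 1)→(18, 14): d=(-5,13) right/bottom  bias=-1
  edge (18, 14)→(12, 8): d=(-6,-6) top-left  bias=+0
  edge (12, 8)→(23, 1): d=(11,-7) top-left  bias=+0
    (2,0)@(5, 1): e=[234,0,-126] → ·  [on edge]
    (11,0)@(23, 1): e=[0,108,0] → ·  [on edge]
    (3,1)@(7, 3): e=[198,0,-90] → ·  [on edge]
    (10,1)@(21, 3): e=[16,84,8] → #
    (11,1)@(23, 3): e=[-10,96,22] → ·
    (4,2)@(9, 5): e=[162,0,-54] → ·  [on edge]
    (8,2)@(17, 5): e=[58,48,2] → #
    (9,2)@(19, 5): e=[32,60,16] → #
    (11,2)@(23, 5): e=[-20,84,44] → ·
    (5,3)@(11, 7): e=[126,0,-18] → ·  [on edge]
    (7,3)@(15, 7): e=[74,24,10] → #
    (10,3)@(21, 7): e=[-4,60,52] → ·
    (6,4)@(13, 9): e=[90,0,18] → #  [on edge]
    (7,5)@(15, 11): e=[54,0,54] → #  [on edge]
    (8,6)@(17, 13): e=[18,0,90] → #  [on edge]
    (0,7)@(1, 15): e=[216,-108,0] → ·  [on edge]
    (9,7)@(19, 15): e=[-18,0,126] → ·  [on edge]
    (10,8)@(21, 17): e=[-54,0,162] → ·  [on edge]
    (11,9)@(23, 19): e=[-90,0,198] → ·  [on edge]
  covered (15 px):
    · · · · · · · · · · · ·
    · · · · · · · · · · # ·
    · · · · · · · · # # # ·
    · · · · · · · # # # · ·
    · · · · · · # # # # · ·
    · · · · · · · # # # · ·
    · · · · · · · · # · · ·
    · · · · · · · · · · · ·
    · · · · · · · · · · · ·
    · · · · · · · · · · · ·
    · · · · · · · · · · · ·

Z-buffer (winner per pixel, '.' = empty):
  . . . . . . . . . . . .
  . . . . . . . . . . 1 .
  . . . . . . . . 1 1 1 0
  . . . . . . . 1 1 1 0 .
  . . . . . . 1 1 1 1 . .
  . . . . . . . 1 1 1 . .
  . . . . . . . 0 1 . . .
  . . . . . . . . . . . .
  . . . . . . . . . . . .
  . . . . . . . . . . . .
  . . . . . . . . . . . .

Answer: 1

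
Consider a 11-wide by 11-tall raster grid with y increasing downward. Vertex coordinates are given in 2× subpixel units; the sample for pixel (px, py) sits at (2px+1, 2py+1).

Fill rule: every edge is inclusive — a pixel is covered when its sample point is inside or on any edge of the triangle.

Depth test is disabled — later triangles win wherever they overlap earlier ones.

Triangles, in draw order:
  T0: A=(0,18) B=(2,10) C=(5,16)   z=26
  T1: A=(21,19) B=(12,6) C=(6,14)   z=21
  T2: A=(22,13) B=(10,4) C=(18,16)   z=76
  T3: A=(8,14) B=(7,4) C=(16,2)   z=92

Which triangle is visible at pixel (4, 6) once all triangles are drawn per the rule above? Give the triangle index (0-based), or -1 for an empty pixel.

T0:
  2·area = 36
  edge (0, 18)→(2, 10): d=(2,-8) inclusive
  edge (2, 10)→(5, 16): d=(3,6) inclusive
  edge (5, 16)→(0, 18): d=(-5,2) inclusive
    (1,6)@(3, 13): e=[14,3,19] → X
    (2,6)@(5, 13): e=[30,-9,15] → .
    (0,7)@(1, 15): e=[2,21,13] → X
    (2,7)@(5, 15): e=[34,-3,5] → .
    (0,8)@(1, 17): e=[6,27,3] → X
    (1,8)@(3, 17): e=[22,15,-1] → .
    (0,9)@(1, 19): e=[10,33,-7] → .
  covered (4 px):
    . . . . . . . . . . .
    . . . . . . . . . . .
    . . . . . . . . . . .
    . . . . . . . . . . .
    . . . . . . . . . . .
    . . . . . . . . . . .
    . X . . . . . . . . .
    X X . . . . . . . . .
    X . . . . . . . . . .
    . . . . . . . . . . .
    . . . . . . . . . . .
T1:
  2·area = 150  (B↔C swapped to make it positive)
  edge (21, 19)→(6, 14): d=(-15,-5) inclusive
  edge (6, 14)→(12, 6): d=(6,-8) inclusive
  edge (12, 6)→(21, 19): d=(9,13) inclusive
    (5,4)@(11, 9): e=[100,10,40] → X
    (6,4)@(13, 9): e=[110,26,14] → X
    (7,4)@(15, 9): e=[120,42,-12] → .
    (4,5)@(9, 11): e=[60,6,84] → X
    (7,5)@(15, 11): e=[90,54,6] → X
    (8,5)@(17, 11): e=[100,70,-20] → .
    (1,6)@(3, 13): e=[0,-30,180] → .  [on edge]
    (3,6)@(7, 13): e=[20,2,128] → X
    (8,6)@(17, 13): e=[70,82,-2] → .
    (3,7)@(7, 15): e=[-10,14,146] → .
    (4,7)@(9, 15): e=[0,30,120] → X  [on edge]
    (8,7)@(17, 15): e=[40,94,16] → X
    (7,8)@(15, 17): e=[0,90,60] → X  [on edge]
    (10,9)@(21, 19): e=[0,150,0] → X  [on edge]
  covered (20 px):
    . . . . . . . . . . .
    . . . . . . . . . . .
    . . . . . . . . . . .
    . . . . . . . . . . .
    . . . . . X X . . . .
    . . . . X X X X . . .
    . . . X X X X X . . .
    . . . . X X X X X . .
    . . . . . . . X X X .
    . . . . . . . . . . X
    . . . . . . . . . . .
T2:
  2·area = 72  (B↔C swapped to make it positive)
  edge (22, 13)→(18, 16): d=(-4,3) inclusive
  edge (18, 16)→(10, 4): d=(-8,-12) inclusive
  edge (10, 4)→(22, 13): d=(12,9) inclusive
    (5,2)@(11, 5): e=[65,4,3] → X
    (6,2)@(13, 5): e=[59,28,-15] → .
    (5,3)@(11, 7): e=[57,-12,27] → .
    (6,3)@(13, 7): e=[51,12,9] → X
    (7,3)@(15, 7): e=[45,36,-9] → .
    (6,4)@(13, 9): e=[43,-4,33] → .
    (7,4)@(15, 9): e=[37,20,15] → X
    (8,4)@(17, 9): e=[31,44,-3] → .
    (7,5)@(15, 11): e=[29,4,39] → X
    (8,5)@(17, 11): e=[23,28,21] → X
    (9,5)@(19, 11): e=[17,52,3] → X
    (10,5)@(21, 11): e=[11,76,-15] → .
  covered (10 px):
    . . . . . . . . . . .
    . . . . . . . . . . .
    . . . . . X . . . . .
    . . . . . . X . . . .
    . . . . . . . X . . .
    . . . . . . . X X X .
    . . . . . . . . X X X
    . . . . . . . . . X .
    . . . . . . . . . . .
    . . . . . . . . . . .
    . . . . . . . . . . .
T3:
  2·area = 92
  edge (8, 14)→(7, 4): d=(-1,-10) inclusive
  edge (7, 4)→(16, 2): d=(9,-2) inclusive
  edge (16, 2)→(8, 14): d=(-8,12) inclusive
    (6,1)@(13, 3): e=[61,3,28] → X
    (7,1)@(15, 3): e=[81,7,4] → X
    (8,1)@(17, 3): e=[101,11,-20] → .
    (4,2)@(9, 5): e=[19,13,60] → X
    (5,2)@(11, 5): e=[39,17,36] → X
    (7,2)@(15, 5): e=[79,25,-12] → .
    (4,3)@(9, 7): e=[17,31,44] → X
    (6,3)@(13, 7): e=[57,39,-4] → .
    (4,4)@(9, 9): e=[15,49,28] → X
    (6,4)@(13, 9): e=[55,57,-20] → .
    (4,5)@(9, 11): e=[13,67,12] → X
    (5,5)@(11, 11): e=[33,71,-12] → .
  covered (10 px):
    . . . . . . . . . . .
    . . . . . . X X . . .
    . . . . X X X . . . .
    . . . . X X . . . . .
    . . . . X X . . . . .
    . . . . X . . . . . .
    . . . . . . . . . . .
    . . . . . . . . . . .
    . . . . . . . . . . .
    . . . . . . . . . . .
    . . . . . . . . . . .

Z-buffer (winner per pixel, '.' = empty):
  . . . . . . . . . . .
  . . . . . . 3 3 . . .
  . . . . 3 3 3 . . . .
  . . . . 3 3 2 . . . .
  . . . . 3 3 1 2 . . .
  . . . . 3 1 1 2 2 2 .
  . 0 . 1 1 1 1 1 2 2 2
  0 0 . . 1 1 1 1 1 2 .
  0 . . . . . . 1 1 1 .
  . . . . . . . . . . 1
  . . . . . . . . . . .

Final: 1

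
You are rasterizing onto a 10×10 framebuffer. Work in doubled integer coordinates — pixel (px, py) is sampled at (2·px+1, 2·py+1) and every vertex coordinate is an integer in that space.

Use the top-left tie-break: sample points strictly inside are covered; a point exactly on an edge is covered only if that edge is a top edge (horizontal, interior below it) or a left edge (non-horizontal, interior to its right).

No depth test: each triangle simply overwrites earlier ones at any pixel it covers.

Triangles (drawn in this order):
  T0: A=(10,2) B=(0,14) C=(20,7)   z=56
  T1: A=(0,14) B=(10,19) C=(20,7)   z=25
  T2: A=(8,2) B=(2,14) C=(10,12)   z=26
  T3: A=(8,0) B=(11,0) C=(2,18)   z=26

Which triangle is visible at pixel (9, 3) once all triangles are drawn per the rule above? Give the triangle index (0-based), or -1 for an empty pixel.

T0:
  2·area = 170  (B↔C swapped to make it positive)
  edge (10, 2)→(20, 7): d=(10,5) right/bottom  bias=-1
  edge (20, 7)→(0, 14): d=(-20,7) right/bottom  bias=-1
  edge (0, 14)→(10, 2): d=(10,-12) top-left  bias=+0
    (5,1)@(11, 3): e=[5,143,22] → █
    (6,1)@(13, 3): e=[-5,129,46] → ·
    (4,2)@(9, 5): e=[35,117,18] → █
    (6,2)@(13, 5): e=[15,89,66] → █
    (7,2)@(15, 5): e=[5,75,90] → █
    (8,2)@(17, 5): e=[-5,61,114] → ·
    (3,3)@(7, 7): e=[65,91,14] → █
    (8,3)@(17, 7): e=[15,21,134] → █
    (9,3)@(19, 7): e=[5,7,158] → █
    (2,4)@(5, 9): e=[95,65,10] → █
    (7,4)@(15, 9): e=[45,-5,130] → ·
    (8,4)@(17, 9): e=[35,-19,154] → ·
  covered (21 px):
    · · · · · · · · · ·
    · · · · · █ · · · ·
    · · · · █ █ █ █ · ·
    · · · █ █ █ █ █ █ █
    · · █ █ █ █ █ · · ·
    · █ █ █ · · · · · ·
    █ · · · · · · · · ·
    · · · · · · · · · ·
    · · · · · · · · · ·
    · · · · · · · · · ·
T1:
  2·area = 170  (B↔C swapped to make it positive)
  edge (0, 14)→(20, 7): d=(20,-7) top-left  bias=+0
  edge (20, 7)→(10, 19): d=(-10,12) right/bottom  bias=-1
  edge (10, 19)→(0, 14): d=(-10,-5) top-left  bias=+0
    (7,4)@(15, 9): e=[5,40,125] → █
    (8,4)@(17, 9): e=[19,16,135] → █
    (9,4)@(19, 9): e=[33,-8,145] → ·
    (4,5)@(9, 11): e=[3,92,75] → █
    (5,5)@(11, 11): e=[17,68,85] → █
    (6,5)@(13, 11): e=[31,44,95] → █
    (8,5)@(17, 11): e=[59,-4,115] → ·
    (1,6)@(3, 13): e=[1,144,25] → █
    (2,6)@(5, 13): e=[15,120,35] → █
    (3,6)@(7, 13): e=[29,96,45] → █
    (7,6)@(15, 13): e=[85,0,85] → ·  [on edge]
    (1,7)@(3, 15): e=[41,124,5] → █
  covered (21 px):
    · · · · · · · · · ·
    · · · · · · · · · ·
    · · · · · · · · · ·
    · · · · · · · · · ·
    · · · · · · · █ █ ·
    · · · · █ █ █ █ · ·
    · █ █ █ █ █ █ · · ·
    · █ █ █ █ █ █ · · ·
    · · · █ █ █ · · · ·
    · · · · · · · · · ·
T2:
  2·area = 84  (B↔C swapped to make it positive)
  edge (8, 2)→(10, 12): d=(2,10) right/bottom  bias=-1
  edge (10, 12)→(2, 14): d=(-8,2) right/bottom  bias=-1
  edge (2, 14)→(8, 2): d=(6,-12) top-left  bias=+0
    (3,2)@(7, 5): e=[16,62,6] → █
    (4,2)@(9, 5): e=[-4,58,30] → ·
    (3,3)@(7, 7): e=[20,46,18] → █
    (4,3)@(9, 7): e=[0,42,42] → ·  [on edge]
    (2,4)@(5, 9): e=[44,34,6] → █
    (4,4)@(9, 9): e=[4,26,54] → █
    (5,4)@(11, 9): e=[-16,22,78] → ·
    (2,5)@(5, 11): e=[48,18,18] → █
    (5,5)@(11, 11): e=[-12,6,90] → ·
    (1,6)@(3, 13): e=[72,6,6] → █
    (3,6)@(7, 13): e=[32,-2,54] → ·
    (4,6)@(9, 13): e=[12,-6,78] → ·
    (5,8)@(11, 17): e=[0,-42,126] → ·  [on edge]
  covered (10 px):
    · · · · · · · · · ·
    · · · · · · · · · ·
    · · · █ · · · · · ·
    · · · █ · · · · · ·
    · · █ █ █ · · · · ·
    · · █ █ █ · · · · ·
    · █ █ · · · · · · ·
    · · · · · · · · · ·
    · · · · · · · · · ·
    · · · · · · · · · ·
T3:
  2·area = 54
  edge (8, 0)→(11, 0): d=(3,0) top-left  bias=+0
  edge (11, 0)→(2, 18): d=(-9,18) right/bottom  bias=-1
  edge (2, 18)→(8, 0): d=(6,-18) top-left  bias=+0
    (4,0)@(9, 1): e=[3,27,24] → █
    (5,0)@(11, 1): e=[3,-9,60] → ·
    (3,1)@(7, 3): e=[9,45,0] → █  [on edge]
    (5,1)@(11, 3): e=[9,-27,72] → ·
    (3,2)@(7, 5): e=[15,27,12] → █
    (4,2)@(9, 5): e=[15,-9,48] → ·
    (3,3)@(7, 7): e=[21,9,24] → █
    (4,3)@(9, 7): e=[21,-27,60] → ·
    (2,4)@(5, 9): e=[27,27,0] → █  [on edge]
    (3,4)@(7, 9): e=[27,-9,36] → ·
    (2,5)@(5, 11): e=[33,9,12] → █
    (3,5)@(7, 11): e=[33,-27,48] → ·
    (1,7)@(3, 15): e=[45,9,0] → █  [on edge]
  covered (8 px):
    · · · · █ · · · · ·
    · · · █ █ · · · · ·
    · · · █ · · · · · ·
    · · · █ · · · · · ·
    · · █ · · · · · · ·
    · · █ · · · · · · ·
    · · · · · · · · · ·
    · █ · · · · · · · ·
    · · · · · · · · · ·
    · · · · · · · · · ·

Z-buffer (winner per pixel, '.' = empty):
  . . . . 3 . . . . .
  . . . 3 3 0 . . . .
  . . . 3 0 0 0 0 . .
  . . . 3 0 0 0 0 0 0
  . . 3 2 2 0 0 1 1 .
  . 0 3 2 2 1 1 1 . .
  0 2 2 1 1 1 1 . . .
  . 3 1 1 1 1 1 . . .
  . . . 1 1 1 . . . .
  . . . . . . . . . .

Result: 0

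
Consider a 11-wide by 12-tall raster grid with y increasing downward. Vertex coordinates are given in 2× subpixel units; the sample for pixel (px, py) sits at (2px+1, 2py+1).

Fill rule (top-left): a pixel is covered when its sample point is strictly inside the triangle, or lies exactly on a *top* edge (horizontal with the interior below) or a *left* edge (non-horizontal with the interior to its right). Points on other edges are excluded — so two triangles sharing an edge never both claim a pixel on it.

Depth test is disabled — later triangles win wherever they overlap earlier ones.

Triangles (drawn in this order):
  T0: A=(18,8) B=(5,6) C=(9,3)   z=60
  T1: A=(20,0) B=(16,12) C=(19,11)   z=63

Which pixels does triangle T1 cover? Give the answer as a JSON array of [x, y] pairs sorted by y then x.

T0:
  2·area = 47
  edge (18, 8)→(5, 6): d=(-13,-2) top-left  bias=+0
  edge (5, 6)→(9, 3): d=(4,-3) top-left  bias=+0
  edge (9, 3)→(18, 8): d=(9,5) right/bottom  bias=-1
    (4,1)@(9, 3): e=[47,0,0] → ·  [on edge]
    (3,2)@(7, 5): e=[17,2,28] → █
    (4,2)@(9, 5): e=[21,8,18] → █
    (5,2)@(11, 5): e=[25,14,8] → █
    (6,2)@(13, 5): e=[29,20,-2] → ·
    (3,3)@(7, 7): e=[-9,10,46] → ·
    (4,3)@(9, 7): e=[-5,16,36] → ·
    (5,3)@(11, 7): e=[-1,22,26] → ·
    (6,3)@(13, 7): e=[3,28,16] → █
    (7,3)@(15, 7): e=[7,34,6] → █
    (8,3)@(17, 7): e=[11,40,-4] → ·
    (0,4)@(1, 9): e=[-47,0,94] → ·  [on edge]
  covered (5 px):
    · · · · · · · · · · ·
    · · · · · · · · · · ·
    · · · █ █ █ · · · · ·
    · · · · · · █ █ · · ·
    · · · · · · · · · · ·
    · · · · · · · · · · ·
    · · · · · · · · · · ·
    · · · · · · · · · · ·
    · · · · · · · · · · ·
    · · · · · · · · · · ·
    · · · · · · · · · · ·
    · · · · · · · · · · ·
T1:
  2·area = 32  (B↔C swapped to make it positive)
  edge (20, 0)→(19, 11): d=(-1,11) right/bottom  bias=-1
  edge (19, 11)→(16, 12): d=(-3,1) right/bottom  bias=-1
  edge (16, 12)→(20, 0): d=(4,-12) top-left  bias=+0
    (9,1)@(19, 3): e=[8,24,0] → █  [on edge]
    (10,1)@(21, 3): e=[-14,22,24] → ·
    (9,2)@(19, 5): e=[6,18,8] → █
    (10,2)@(21, 5): e=[-16,16,32] → ·
    (9,3)@(19, 7): e=[4,12,16] → █
    (10,3)@(21, 7): e=[-18,10,40] → ·
    (8,4)@(17, 9): e=[24,8,0] → █  [on edge]
    (10,4)@(21, 9): e=[-20,4,48] → ·
    (8,5)@(17, 11): e=[22,2,8] → █
    (9,5)@(19, 11): e=[0,0,32] → ·  [on edge]
    (6,6)@(13, 13): e=[64,0,-32] → ·  [on edge]
    (8,6)@(17, 13): e=[20,-4,16] → ·
    (3,7)@(7, 15): e=[128,0,-96] → ·  [on edge]
    (7,7)@(15, 15): e=[40,-8,0] → ·  [on edge]
    (0,8)@(1, 17): e=[192,0,-160] → ·  [on edge]
    (6,10)@(13, 21): e=[56,-24,0] → ·  [on edge]
  covered (6 px):
    · · · · · · · · · · ·
    · · · · · · · · · █ ·
    · · · · · · · · · █ ·
    · · · · · · · · · █ ·
    · · · · · · · · █ █ ·
    · · · · · · · · █ · ·
    · · · · · · · · · · ·
    · · · · · · · · · · ·
    · · · · · · · · · · ·
    · · · · · · · · · · ·
    · · · · · · · · · · ·
    · · · · · · · · · · ·

Answer: [[9,1],[9,2],[9,3],[8,4],[9,4],[8,5]]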